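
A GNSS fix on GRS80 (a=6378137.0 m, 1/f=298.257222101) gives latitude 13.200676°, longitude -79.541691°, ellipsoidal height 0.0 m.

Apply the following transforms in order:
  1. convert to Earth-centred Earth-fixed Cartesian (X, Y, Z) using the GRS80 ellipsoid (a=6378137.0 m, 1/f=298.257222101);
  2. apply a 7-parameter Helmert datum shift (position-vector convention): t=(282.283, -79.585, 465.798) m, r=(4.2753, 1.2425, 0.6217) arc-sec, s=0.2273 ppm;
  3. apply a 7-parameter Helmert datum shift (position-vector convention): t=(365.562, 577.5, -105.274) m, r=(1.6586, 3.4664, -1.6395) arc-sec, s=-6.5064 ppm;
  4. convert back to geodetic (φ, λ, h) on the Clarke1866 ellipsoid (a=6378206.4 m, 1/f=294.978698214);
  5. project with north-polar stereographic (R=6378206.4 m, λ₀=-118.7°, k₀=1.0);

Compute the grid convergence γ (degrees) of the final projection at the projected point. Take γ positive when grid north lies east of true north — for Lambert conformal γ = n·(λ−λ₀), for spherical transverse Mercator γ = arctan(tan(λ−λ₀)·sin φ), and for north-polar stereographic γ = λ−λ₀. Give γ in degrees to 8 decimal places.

start: φ=13.200676°, λ=-79.541691°, h=0.000 m
→ ECEF (a=6378137.000, f=1/298.257222101): X=1127363.9405, Y=-6107510.0484, Z=1447028.4625
→ Helmert 7p (PV): X=1127673.6049, Y=-6107617.6166, Z=1447361.2065
→ Helmert 7p (PV): X=1128007.6072, Y=-6107020.9796, Z=1447178.4525
→ geod (Bowring, a=6378206.400): φ=13.20370111°, λ=-79.53503222°, h=-377.2154 m
→ into stereo (λ₀=-118.7°): φ=13.20370111°, λ−λ₀=39.16496778°
convergence γ = 39.16496778°

39.16496778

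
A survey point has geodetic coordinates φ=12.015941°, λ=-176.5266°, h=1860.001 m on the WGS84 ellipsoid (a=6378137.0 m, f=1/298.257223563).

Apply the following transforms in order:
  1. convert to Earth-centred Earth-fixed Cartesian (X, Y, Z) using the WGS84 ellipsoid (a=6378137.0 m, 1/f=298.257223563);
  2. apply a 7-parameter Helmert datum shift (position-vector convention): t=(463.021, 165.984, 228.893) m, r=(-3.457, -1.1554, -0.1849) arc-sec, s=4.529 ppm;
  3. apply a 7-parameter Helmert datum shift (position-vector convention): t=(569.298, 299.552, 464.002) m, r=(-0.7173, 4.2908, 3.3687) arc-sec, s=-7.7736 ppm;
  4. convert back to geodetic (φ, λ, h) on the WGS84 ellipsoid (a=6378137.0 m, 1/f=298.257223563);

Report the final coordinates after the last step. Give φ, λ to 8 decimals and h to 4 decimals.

start: φ=12.015941°, λ=-176.526600°, h=1860.001 m
→ ECEF (a=6378137.000, f=1/298.257223563): X=-6229649.9340, Y=-378118.8134, Z=1319514.5981
→ Helmert 7p (PV): X=-6229222.8574, Y=-377926.8423, Z=1319720.9087
→ Helmert 7p (PV): X=-6228571.5106, Y=-377721.4975, Z=1320305.5476
→ geod (Bowring, a=6378137.000): φ=12.02500405°, λ=-176.52964153°, h=948.3505 m

φ=12.02500405°, λ=-176.52964153°, h=948.3505 m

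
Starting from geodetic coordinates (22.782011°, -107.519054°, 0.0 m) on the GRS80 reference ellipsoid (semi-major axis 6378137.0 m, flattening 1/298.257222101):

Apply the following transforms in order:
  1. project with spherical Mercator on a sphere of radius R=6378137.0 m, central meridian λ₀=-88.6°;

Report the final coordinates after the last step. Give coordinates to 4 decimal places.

start: φ=22.782011°, λ=-107.519054°, h=0.000 m
→ merc (R=6378137.0, λ₀=-88.6°): E=-2106059.4576, N=2605677.7561

E=-2106059.4576 m, N=2605677.7561 m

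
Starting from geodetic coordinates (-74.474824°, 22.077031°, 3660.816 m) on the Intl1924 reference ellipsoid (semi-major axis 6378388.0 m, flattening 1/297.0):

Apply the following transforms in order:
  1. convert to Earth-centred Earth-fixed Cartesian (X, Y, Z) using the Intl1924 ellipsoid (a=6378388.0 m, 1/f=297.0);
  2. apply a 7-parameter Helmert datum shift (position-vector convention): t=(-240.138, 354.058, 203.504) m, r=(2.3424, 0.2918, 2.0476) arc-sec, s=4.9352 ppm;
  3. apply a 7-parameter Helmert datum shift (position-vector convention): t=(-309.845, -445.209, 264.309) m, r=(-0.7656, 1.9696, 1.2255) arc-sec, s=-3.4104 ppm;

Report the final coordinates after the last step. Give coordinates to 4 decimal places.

X=1587317.1490 m, Y=644036.8674 m, Z=-6126563.7124 m

start: φ=-74.474824°, λ=22.077031°, h=3660.816 m
→ ECEF (a=6378388.000, f=1/297.0): X=1587942.1047, Y=644055.0019, Z=-6127009.6971
→ Helmert 7p (PV): X=1587694.7421, Y=644497.5824, Z=-6126831.3635
→ Helmert 7p (PV): X=1587317.1490, Y=644036.8674, Z=-6126563.7124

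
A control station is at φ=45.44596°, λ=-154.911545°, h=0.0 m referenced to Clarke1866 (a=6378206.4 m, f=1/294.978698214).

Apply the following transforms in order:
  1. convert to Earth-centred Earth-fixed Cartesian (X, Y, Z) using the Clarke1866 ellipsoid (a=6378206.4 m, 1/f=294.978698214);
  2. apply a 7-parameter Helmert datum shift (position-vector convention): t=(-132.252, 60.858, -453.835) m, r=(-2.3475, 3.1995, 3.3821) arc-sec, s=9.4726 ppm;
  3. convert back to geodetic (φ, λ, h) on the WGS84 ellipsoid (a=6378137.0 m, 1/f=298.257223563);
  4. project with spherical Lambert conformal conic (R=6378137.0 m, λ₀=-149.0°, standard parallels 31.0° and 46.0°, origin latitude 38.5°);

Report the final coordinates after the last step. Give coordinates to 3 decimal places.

E=-460872.045 m, N=782768.842 m

start: φ=45.445960°, λ=-154.911545°, h=0.000 m
→ ECEF (a=6378206.400, f=1/294.978698214): X=-4059633.8027, Y=-1900674.0217, Z=4522054.0883
→ Helmert 7p (PV): X=-4059703.1996, Y=-1900646.2680, Z=4521727.6927
→ geod (Bowring, a=6378137.000): φ=45.44143141°, λ=-154.91224239°, h=-247.9359 m
→ lcc (R=6378137.0, λ₀=-149.0°): E=-460872.0453, N=782768.8421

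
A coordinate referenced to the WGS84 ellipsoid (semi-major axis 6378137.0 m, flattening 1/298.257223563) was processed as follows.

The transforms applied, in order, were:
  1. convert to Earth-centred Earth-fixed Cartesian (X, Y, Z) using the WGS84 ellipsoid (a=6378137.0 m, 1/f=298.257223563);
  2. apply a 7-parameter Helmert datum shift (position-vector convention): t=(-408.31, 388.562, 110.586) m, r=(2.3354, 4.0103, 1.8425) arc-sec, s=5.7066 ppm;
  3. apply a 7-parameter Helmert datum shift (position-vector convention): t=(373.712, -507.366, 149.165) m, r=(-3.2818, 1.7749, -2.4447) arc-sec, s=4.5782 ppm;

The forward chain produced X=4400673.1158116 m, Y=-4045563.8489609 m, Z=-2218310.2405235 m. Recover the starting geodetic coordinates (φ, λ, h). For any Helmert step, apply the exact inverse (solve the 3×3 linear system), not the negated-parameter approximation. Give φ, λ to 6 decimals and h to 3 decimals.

φ=-20.487074°, λ=-42.590798°, h=439.378 m

start: X=4400673.1158, Y=-4045563.8490, Z=-2218310.2405 m
→ Helmert⁻¹: X=4400346.2901, Y=-4044950.5127, Z=-2218475.7419
→ Helmert⁻¹: X=4400736.4828, Y=-4045380.4181, Z=-2218442.3030
→ geod (Bowring, a=6378137.000): φ=-20.48707400°, λ=-42.59079800°, h=439.3780 m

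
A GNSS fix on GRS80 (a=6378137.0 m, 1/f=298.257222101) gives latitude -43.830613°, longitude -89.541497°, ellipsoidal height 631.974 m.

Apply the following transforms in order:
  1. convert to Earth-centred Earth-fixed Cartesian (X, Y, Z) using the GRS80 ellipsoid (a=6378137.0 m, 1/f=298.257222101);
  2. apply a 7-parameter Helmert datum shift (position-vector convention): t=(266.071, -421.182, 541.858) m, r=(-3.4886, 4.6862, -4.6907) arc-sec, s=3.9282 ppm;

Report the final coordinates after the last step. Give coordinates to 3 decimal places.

start: φ=-43.830613°, λ=-89.541497°, h=631.974 m
→ ECEF (a=6378137.000, f=1/298.257222101): X=36882.4973, Y=-4608838.5989, Z=-4394971.4958
→ Helmert 7p (PV): X=36944.0512, Y=-4609353.0574, Z=-4394369.7895

X=36944.051 m, Y=-4609353.057 m, Z=-4394369.790 m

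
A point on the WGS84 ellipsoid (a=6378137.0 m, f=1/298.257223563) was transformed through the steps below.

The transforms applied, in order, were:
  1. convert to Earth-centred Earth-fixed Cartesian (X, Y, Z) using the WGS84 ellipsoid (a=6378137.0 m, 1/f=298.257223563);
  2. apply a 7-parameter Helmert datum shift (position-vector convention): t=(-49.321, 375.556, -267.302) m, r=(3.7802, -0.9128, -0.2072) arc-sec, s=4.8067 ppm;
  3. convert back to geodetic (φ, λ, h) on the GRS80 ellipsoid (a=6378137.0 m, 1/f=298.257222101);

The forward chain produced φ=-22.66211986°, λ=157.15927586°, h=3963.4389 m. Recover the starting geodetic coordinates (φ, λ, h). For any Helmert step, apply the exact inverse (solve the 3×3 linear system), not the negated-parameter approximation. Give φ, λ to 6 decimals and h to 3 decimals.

φ=-22.660734°, λ=157.162955°, h=3653.376 m

start: φ=-22.662120°, λ=157.159276°, h=3963.439 m
→ ECEF (a=6378137.000, f=1/298.257222101): X=-5430255.6916, Y=2287212.3442, Z=-2443760.6143
→ Helmert⁻¹: X=-5430193.3799, Y=2286775.5595, Z=-2443499.4462
→ geod (Bowring, a=6378137.000): φ=-22.66073400°, λ=157.16295500°, h=3653.3760 m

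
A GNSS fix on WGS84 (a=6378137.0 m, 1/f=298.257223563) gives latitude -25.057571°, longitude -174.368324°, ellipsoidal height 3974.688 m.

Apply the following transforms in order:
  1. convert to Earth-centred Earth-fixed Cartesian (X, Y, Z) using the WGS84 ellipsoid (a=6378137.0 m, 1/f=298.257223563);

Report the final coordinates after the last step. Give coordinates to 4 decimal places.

X=-5756994.5740 m, Y=-567691.7841 m, Z=-2686536.3267 m

start: φ=-25.057571°, λ=-174.368324°, h=3974.688 m
→ ECEF (a=6378137.000, f=1/298.257223563): X=-5756994.5740, Y=-567691.7841, Z=-2686536.3267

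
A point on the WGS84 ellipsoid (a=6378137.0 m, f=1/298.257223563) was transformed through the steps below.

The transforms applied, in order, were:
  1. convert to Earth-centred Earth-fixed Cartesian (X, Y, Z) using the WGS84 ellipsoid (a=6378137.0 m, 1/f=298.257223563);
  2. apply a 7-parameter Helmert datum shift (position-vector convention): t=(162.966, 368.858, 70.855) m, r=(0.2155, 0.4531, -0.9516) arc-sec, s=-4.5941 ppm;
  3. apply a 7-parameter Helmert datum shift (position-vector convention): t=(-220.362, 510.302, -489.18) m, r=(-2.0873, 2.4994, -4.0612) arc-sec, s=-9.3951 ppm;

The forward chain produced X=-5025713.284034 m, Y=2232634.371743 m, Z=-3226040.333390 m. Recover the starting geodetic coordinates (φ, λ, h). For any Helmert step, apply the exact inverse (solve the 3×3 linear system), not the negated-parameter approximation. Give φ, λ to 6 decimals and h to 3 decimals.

φ=-30.564316°, λ=156.056231°, h=2601.234 m

start: X=-5025713.2840, Y=2232634.3717, Z=-3226040.3334 m
→ Helmert⁻¹: X=-5025544.9992, Y=2232078.7335, Z=-3225619.7672
→ Helmert⁻¹: X=-5025734.2639, Y=2231693.5719, Z=-3225718.8130
→ geod (Bowring, a=6378137.000): φ=-30.56431600°, λ=156.05623100°, h=2601.2340 m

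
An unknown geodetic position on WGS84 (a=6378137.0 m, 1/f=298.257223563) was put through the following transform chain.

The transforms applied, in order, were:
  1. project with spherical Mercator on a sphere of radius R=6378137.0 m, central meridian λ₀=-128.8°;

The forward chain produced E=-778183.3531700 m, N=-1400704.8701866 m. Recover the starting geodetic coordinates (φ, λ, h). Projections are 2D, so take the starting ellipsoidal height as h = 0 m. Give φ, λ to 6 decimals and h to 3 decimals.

start: E=-778183.3532, N=-1400704.8702 m
→ merc⁻¹: φ=-12.48280700°, λ=-135.79054000°

φ=-12.482807°, λ=-135.790540°, h=0.000 m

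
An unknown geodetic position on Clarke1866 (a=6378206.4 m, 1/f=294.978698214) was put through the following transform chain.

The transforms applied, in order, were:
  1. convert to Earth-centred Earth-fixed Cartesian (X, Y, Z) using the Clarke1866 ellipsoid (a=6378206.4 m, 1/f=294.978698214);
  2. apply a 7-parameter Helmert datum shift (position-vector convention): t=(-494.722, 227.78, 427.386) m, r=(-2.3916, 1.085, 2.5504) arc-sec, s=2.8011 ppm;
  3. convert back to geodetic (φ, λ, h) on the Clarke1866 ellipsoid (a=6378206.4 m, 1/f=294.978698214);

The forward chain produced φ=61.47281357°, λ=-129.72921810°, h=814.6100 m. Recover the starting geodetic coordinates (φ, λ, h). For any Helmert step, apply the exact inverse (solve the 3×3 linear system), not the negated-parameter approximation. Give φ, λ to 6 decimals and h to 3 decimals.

start: φ=61.472814°, λ=-129.729218°, h=814.610 m
→ ECEF (a=6378206.400, f=1/294.978698214): X=-1952285.3639, Y=-2349100.6026, Z=5581215.2990
→ Helmert⁻¹: X=-1951843.5798, Y=-2349362.3755, Z=5580734.7731
→ geod (Bowring, a=6378206.400): φ=61.47139300°, λ=-129.71970600°, h=353.7400 m

φ=61.471393°, λ=-129.719706°, h=353.740 m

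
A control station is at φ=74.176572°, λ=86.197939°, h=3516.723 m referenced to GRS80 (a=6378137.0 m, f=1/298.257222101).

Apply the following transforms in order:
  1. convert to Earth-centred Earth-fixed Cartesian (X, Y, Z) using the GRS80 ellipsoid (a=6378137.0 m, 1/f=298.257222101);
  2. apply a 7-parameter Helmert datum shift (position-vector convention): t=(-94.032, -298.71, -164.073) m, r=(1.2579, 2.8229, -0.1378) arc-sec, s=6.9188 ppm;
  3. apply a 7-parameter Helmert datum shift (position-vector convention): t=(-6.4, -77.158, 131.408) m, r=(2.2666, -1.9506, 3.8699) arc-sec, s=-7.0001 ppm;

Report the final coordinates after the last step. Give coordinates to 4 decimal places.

X=115639.1650 m, Y=1741202.3742 m, Z=6117721.0704 m

start: φ=74.176572°, λ=86.197939°, h=3516.723 m
→ ECEF (a=6378137.000, f=1/298.257222101): X=115745.2395, Y=1741680.8211, Z=6117724.9647
→ Helmert 7p (PV): X=115736.8984, Y=1741356.7751, Z=6117612.2566
→ Helmert 7p (PV): X=115639.1650, Y=1741202.3742, Z=6117721.0704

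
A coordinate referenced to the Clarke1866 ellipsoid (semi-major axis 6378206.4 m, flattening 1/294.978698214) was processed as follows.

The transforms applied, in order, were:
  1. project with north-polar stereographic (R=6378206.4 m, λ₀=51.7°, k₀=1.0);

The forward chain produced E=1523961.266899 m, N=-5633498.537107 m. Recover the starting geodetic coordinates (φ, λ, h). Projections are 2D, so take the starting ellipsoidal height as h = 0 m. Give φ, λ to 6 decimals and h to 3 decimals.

φ=40.832332°, λ=66.837220°, h=0.000 m

start: E=1523961.2669, N=-5633498.5371 m
→ stereo⁻¹: φ=40.83233200°, λ=66.83722000°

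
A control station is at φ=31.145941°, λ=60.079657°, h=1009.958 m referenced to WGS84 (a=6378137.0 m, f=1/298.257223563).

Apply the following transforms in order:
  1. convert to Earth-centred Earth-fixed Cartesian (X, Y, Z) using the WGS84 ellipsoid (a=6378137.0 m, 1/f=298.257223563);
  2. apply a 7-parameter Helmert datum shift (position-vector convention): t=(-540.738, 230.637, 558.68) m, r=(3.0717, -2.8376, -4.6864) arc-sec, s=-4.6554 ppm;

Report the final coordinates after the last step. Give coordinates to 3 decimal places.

start: φ=31.145941°, λ=60.079657°, h=1009.958 m
→ ECEF (a=6378137.000, f=1/298.257223563): X=2725670.1473, Y=4736193.5233, Z=3280274.7256
→ Helmert 7p (PV): X=2725179.2007, Y=4736291.3339, Z=3280926.1628

X=2725179.201 m, Y=4736291.334 m, Z=3280926.163 m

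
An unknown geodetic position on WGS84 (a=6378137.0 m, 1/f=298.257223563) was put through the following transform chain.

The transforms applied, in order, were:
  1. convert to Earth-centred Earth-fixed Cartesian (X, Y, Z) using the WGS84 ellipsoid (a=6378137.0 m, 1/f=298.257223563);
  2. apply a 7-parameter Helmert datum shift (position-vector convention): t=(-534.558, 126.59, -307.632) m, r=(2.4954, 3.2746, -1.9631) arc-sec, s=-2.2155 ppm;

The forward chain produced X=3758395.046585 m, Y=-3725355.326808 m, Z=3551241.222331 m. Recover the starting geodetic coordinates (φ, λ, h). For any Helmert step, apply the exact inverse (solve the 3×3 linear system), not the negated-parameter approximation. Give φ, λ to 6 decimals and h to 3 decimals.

φ=34.043932°, λ=-44.743502°, h=2100.644 m

start: X=3758395.0466, Y=-3725355.3268, Z=3551241.2223 m
→ Helmert⁻¹: X=3758917.0035, Y=-3725411.4275, Z=3551661.4685
→ geod (Bowring, a=6378137.000): φ=34.04393200°, λ=-44.74350200°, h=2100.6440 m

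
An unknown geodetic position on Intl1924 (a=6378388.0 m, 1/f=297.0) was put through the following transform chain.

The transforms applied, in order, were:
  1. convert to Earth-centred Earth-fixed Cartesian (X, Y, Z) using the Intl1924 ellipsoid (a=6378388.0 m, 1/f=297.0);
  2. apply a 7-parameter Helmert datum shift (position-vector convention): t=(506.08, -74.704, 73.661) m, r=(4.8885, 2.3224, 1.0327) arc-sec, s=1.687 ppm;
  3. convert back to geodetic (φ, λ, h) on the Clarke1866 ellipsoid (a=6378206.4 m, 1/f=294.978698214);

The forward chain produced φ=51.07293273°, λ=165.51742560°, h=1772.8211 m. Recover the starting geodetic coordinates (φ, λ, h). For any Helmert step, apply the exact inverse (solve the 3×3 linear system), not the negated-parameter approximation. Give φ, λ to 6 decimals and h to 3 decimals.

φ=51.066710°, λ=165.516494°, h=1753.896 m

start: φ=51.072933°, λ=165.517426°, h=1772.821 m
→ ECEF (a=6378206.400, f=1/294.978698214): X=-3889325.8660, Y=1004586.1686, Z=4939821.7568
→ Helmert⁻¹: X=-3889875.9705, Y=1004795.7239, Z=4939672.1514
→ geod (Bowring, a=6378388.000): φ=51.06671000°, λ=165.51649400°, h=1753.8960 m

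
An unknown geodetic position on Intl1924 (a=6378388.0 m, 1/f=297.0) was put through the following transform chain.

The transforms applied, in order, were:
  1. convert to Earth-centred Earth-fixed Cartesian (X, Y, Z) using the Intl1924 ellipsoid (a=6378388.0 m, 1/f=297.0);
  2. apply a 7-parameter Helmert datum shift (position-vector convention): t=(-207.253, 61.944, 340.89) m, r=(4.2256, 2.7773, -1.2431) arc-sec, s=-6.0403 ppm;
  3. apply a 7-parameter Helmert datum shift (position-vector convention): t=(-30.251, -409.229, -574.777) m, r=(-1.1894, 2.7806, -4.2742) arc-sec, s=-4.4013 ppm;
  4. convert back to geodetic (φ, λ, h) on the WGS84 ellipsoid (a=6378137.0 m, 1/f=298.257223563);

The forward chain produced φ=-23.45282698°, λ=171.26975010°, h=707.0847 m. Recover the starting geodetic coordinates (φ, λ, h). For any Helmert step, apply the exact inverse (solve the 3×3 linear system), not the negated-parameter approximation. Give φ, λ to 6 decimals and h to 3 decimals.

φ=-23.453805°, λ=171.267829°, h=277.464 m

start: φ=-23.452827°, λ=171.269750°, h=707.085 m
→ ECEF (a=6378137.000, f=1/298.257223563): X=-5787143.7164, Y=888684.6082, Z=-2523085.5208
→ Helmert⁻¹: X=-5787123.3516, Y=888992.3764, Z=-2522594.7345
→ Helmert⁻¹: X=-5786922.4382, Y=888849.2378, Z=-2523046.9925
→ geod (Bowring, a=6378388.000): φ=-23.45380500°, λ=171.26782900°, h=277.4640 m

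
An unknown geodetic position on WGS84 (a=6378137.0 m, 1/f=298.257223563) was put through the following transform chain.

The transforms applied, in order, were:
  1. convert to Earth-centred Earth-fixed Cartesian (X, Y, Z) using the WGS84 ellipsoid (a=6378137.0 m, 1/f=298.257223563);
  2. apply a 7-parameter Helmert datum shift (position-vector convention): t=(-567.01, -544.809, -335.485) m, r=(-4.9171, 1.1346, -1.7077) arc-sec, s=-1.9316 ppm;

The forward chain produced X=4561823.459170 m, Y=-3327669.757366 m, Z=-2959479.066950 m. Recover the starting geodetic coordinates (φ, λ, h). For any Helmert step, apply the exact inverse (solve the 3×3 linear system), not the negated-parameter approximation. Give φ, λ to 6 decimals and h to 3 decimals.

start: X=4561823.4592, Y=-3327669.7574, Z=-2959479.0669 m
→ Helmert⁻¹: X=4562443.1045, Y=-3327023.0581, Z=-2959203.5134
→ geod (Bowring, a=6378137.000): φ=-27.81577100°, λ=-36.10026500°, h=1585.3440 m

φ=-27.815771°, λ=-36.100265°, h=1585.344 m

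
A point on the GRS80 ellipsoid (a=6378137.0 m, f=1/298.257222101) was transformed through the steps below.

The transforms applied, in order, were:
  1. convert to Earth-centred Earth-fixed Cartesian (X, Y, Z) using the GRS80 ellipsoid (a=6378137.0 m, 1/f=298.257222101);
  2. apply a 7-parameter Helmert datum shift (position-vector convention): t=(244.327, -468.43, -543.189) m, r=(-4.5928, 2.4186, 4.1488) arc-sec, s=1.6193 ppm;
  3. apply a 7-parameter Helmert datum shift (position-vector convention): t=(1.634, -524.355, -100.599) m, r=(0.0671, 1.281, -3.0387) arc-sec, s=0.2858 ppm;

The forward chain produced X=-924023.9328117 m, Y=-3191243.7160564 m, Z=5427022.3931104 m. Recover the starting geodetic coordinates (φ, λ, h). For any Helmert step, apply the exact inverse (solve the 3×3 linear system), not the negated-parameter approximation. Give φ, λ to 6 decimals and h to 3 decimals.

φ=58.705166°, λ=-106.158550°, h=726.102 m

start: X=-924023.9328, Y=-3191243.7161, Z=5427022.3931 m
→ Helmert⁻¹: X=-924012.0017, Y=-3190730.2962, Z=5427116.7405
→ Helmert⁻¹: X=-924382.6448, Y=-3190358.9604, Z=5427569.2632
→ geod (Bowring, a=6378137.000): φ=58.70516600°, λ=-106.15855000°, h=726.1020 m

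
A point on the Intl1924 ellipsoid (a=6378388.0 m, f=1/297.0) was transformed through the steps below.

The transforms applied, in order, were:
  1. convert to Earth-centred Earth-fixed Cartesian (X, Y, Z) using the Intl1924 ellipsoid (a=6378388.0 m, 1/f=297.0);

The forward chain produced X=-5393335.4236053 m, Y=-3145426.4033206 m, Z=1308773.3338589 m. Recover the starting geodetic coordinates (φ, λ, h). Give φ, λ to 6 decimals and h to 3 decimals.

φ=11.916772°, λ=-149.749000°, h=1757.123 m

start: X=-5393335.4236, Y=-3145426.4033, Z=1308773.3339 m
→ geod (Bowring, a=6378388.000): φ=11.91677200°, λ=-149.74900000°, h=1757.1230 m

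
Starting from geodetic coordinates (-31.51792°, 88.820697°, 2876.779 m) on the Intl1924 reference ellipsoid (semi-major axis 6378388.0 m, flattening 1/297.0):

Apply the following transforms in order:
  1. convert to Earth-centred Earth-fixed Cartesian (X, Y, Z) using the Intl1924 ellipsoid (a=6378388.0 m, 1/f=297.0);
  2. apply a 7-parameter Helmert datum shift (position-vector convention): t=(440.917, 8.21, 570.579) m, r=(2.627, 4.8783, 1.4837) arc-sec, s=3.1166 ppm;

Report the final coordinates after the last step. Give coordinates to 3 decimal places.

X=112386.225 m, Y=5443796.173 m, Z=-3315906.831 m

start: φ=-31.517920°, λ=88.820697°, h=2876.779 m
→ ECEF (a=6378388.000, f=1/297.0): X=112062.5549, Y=5443727.9509, Z=-3316533.7550
→ Helmert 7p (PV): X=112386.2248, Y=5443796.1726, Z=-3315906.8309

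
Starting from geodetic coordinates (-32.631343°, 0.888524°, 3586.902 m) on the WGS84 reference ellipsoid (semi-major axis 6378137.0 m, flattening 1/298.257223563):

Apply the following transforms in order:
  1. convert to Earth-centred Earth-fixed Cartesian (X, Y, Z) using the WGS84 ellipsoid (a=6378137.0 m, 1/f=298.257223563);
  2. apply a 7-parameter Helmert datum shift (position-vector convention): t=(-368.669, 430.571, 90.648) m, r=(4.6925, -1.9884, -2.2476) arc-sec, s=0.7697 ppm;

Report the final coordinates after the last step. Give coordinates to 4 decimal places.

X=5378674.8600 m, Y=83872.3872 m, Z=-3421391.0214 m

start: φ=-32.631343°, λ=0.888524°, h=3586.902 m
→ ECEF (a=6378137.000, f=1/298.257223563): X=5379005.4960, Y=83422.5258, Z=-3421532.7875
→ Helmert 7p (PV): X=5378674.8600, Y=83872.3872, Z=-3421391.0214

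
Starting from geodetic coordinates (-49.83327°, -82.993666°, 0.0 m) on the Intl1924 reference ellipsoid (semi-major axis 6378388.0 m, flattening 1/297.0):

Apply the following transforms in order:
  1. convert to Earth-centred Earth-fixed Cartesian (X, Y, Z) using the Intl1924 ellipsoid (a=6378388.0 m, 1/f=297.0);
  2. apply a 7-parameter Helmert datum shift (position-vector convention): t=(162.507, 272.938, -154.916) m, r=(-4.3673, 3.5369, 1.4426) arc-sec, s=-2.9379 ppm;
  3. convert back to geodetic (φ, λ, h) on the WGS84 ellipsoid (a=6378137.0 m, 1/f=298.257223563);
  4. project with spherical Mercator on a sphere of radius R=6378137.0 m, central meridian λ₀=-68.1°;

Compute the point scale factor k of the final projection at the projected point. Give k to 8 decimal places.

start: φ=-49.833270°, λ=-82.993666°, h=0.000 m
→ ECEF (a=6378388.000, f=1/297.0): X=502828.1373, Y=-4091467.2017, Z=-4850940.8800
→ Helmert 7p (PV): X=502934.6017, Y=-4091281.4366, Z=-4851003.5371
→ geod (Bowring, a=6378137.000): φ=-49.83400061°, λ=-82.99188226°, h=135.0520 m
→ into merc (λ₀=-68.1°): φ=-49.83400061°, λ−λ₀=-14.89188226°
scale k = 1.55037721

1.55037721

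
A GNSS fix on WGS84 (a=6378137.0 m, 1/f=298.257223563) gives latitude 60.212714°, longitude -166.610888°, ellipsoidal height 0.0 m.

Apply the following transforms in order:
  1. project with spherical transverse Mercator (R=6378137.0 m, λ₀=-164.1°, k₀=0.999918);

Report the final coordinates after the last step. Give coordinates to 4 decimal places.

start: φ=60.212714°, λ=-166.610888°, h=0.000 m
→ tm (R=6378137.0, λ₀=-164.1°): E=-138821.8483, N=6704939.5751

E=-138821.8483 m, N=6704939.5751 m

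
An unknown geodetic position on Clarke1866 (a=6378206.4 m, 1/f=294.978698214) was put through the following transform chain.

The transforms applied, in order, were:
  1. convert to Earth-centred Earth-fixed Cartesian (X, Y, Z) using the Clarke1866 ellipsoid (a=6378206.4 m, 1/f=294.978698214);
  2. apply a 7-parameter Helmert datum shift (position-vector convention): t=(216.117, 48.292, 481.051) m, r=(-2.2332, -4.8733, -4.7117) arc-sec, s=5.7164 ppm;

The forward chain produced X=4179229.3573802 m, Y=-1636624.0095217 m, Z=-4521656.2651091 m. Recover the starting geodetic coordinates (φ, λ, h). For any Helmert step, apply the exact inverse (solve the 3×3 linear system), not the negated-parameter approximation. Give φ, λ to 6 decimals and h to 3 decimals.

start: X=4179229.3574, Y=-1636624.0095, Z=-4521656.2651 m
→ Helmert⁻¹: X=4178919.8905, Y=-1636518.5253, Z=-4522227.9172
→ geod (Bowring, a=6378206.400): φ=-45.41250100°, λ=-21.38594700°, h=3908.4440 m

φ=-45.412501°, λ=-21.385947°, h=3908.444 m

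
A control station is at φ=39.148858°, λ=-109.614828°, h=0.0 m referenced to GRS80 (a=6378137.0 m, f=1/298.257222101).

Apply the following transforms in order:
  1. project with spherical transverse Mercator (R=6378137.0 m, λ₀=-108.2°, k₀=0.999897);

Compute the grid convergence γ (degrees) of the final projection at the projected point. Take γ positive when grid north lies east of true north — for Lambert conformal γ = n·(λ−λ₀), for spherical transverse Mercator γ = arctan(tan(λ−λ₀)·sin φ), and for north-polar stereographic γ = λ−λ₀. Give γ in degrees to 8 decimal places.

-0.89334294

start: φ=39.148858°, λ=-109.614828°, h=0.000 m
→ into tm (λ₀=-108.2°): φ=39.14885800°, λ−λ₀=-1.41482800°
convergence γ = -0.89334294°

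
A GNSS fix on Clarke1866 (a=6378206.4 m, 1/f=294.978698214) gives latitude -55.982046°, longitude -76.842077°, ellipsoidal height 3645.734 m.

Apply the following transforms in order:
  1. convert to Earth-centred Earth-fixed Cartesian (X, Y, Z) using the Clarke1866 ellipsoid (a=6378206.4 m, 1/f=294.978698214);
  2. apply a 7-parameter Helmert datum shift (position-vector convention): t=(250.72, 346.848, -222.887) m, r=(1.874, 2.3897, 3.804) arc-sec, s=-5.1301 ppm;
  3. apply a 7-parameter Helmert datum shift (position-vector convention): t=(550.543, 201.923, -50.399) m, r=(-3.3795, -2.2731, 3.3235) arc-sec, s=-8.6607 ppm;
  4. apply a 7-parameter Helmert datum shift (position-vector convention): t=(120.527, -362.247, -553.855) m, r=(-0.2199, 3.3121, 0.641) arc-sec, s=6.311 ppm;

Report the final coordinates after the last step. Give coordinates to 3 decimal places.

X=815592.861 m, Y=-3484517.372 m, Z=-5266916.700 m

start: φ=-55.982046°, λ=-76.842077°, h=3645.734 m
→ ECEF (a=6378206.400, f=1/294.978698214): X=814633.4653, Y=-3484716.5946, Z=-5266144.5377
→ Helmert 7p (PV): X=814883.2609, Y=-3484289.0012, Z=-5266381.5067
→ Helmert 7p (PV): X=815540.9242, Y=-3484130.0570, Z=-5266320.2279
→ Helmert 7p (PV): X=815592.8611, Y=-3484517.3724, Z=-5266916.6998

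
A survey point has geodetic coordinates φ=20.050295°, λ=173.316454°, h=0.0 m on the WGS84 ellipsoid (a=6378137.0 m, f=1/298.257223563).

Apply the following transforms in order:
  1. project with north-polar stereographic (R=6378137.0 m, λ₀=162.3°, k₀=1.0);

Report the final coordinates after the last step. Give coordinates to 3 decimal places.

E=1705237.357 m, N=-8759255.110 m

start: φ=20.050295°, λ=173.316454°, h=0.000 m
→ stereo (R=6378137.0, λ₀=162.3°): E=1705237.3570, N=-8759255.1100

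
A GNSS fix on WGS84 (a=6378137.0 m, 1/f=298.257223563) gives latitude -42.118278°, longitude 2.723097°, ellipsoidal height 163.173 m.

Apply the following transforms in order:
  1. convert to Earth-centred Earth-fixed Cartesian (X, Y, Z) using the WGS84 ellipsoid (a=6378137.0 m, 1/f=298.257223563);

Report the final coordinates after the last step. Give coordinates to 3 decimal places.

X=4732968.632 m, Y=225113.363 m, Z=-4255467.375 m

start: φ=-42.118278°, λ=2.723097°, h=163.173 m
→ ECEF (a=6378137.000, f=1/298.257223563): X=4732968.6317, Y=225113.3625, Z=-4255467.3750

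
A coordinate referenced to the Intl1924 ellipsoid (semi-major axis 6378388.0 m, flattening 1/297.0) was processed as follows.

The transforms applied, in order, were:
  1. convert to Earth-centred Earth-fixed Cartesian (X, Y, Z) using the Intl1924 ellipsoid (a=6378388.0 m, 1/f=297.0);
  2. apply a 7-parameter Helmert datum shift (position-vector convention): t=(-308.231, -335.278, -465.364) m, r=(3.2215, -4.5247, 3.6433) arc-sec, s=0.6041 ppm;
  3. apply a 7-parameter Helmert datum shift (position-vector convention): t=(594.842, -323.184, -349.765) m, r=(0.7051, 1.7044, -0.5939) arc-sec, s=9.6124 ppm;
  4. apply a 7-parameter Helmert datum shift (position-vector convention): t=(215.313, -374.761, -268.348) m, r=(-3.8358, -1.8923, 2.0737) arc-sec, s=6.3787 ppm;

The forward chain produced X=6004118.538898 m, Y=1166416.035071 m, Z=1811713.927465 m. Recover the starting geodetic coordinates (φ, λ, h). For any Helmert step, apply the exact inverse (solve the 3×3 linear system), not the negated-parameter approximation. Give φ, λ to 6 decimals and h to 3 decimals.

φ=16.614030°, λ=11.002781°, h=2322.265 m

start: X=6004118.5389, Y=1166416.0351, Z=1811713.9275 m
→ Helmert⁻¹: X=6003893.2814, Y=1166689.2972, Z=1811937.3333
→ Helmert⁻¹: X=6003222.3982, Y=1167024.7439, Z=1812315.2942
→ Helmert⁻¹: X=6003587.3829, Y=1167281.5842, Z=1812629.6353
→ geod (Bowring, a=6378388.000): φ=16.61403000°, λ=11.00278100°, h=2322.2650 m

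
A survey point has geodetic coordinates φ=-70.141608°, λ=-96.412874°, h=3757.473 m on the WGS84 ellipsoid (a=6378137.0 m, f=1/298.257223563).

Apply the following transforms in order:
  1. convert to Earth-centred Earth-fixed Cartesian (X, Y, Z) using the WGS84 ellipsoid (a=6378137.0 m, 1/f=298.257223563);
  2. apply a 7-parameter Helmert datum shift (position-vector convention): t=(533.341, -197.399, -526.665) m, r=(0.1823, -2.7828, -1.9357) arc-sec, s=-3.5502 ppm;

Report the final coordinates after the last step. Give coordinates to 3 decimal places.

start: φ=-70.141608°, λ=-96.412874°, h=3757.473 m
→ ECEF (a=6378137.000, f=1/298.257223563): X=-242858.2006, Y=-2160746.6833, Z=-5979958.9944
→ Helmert 7p (PV): X=-242263.5973, Y=-2160928.8469, Z=-5980469.6156

X=-242263.597 m, Y=-2160928.847 m, Z=-5980469.616 m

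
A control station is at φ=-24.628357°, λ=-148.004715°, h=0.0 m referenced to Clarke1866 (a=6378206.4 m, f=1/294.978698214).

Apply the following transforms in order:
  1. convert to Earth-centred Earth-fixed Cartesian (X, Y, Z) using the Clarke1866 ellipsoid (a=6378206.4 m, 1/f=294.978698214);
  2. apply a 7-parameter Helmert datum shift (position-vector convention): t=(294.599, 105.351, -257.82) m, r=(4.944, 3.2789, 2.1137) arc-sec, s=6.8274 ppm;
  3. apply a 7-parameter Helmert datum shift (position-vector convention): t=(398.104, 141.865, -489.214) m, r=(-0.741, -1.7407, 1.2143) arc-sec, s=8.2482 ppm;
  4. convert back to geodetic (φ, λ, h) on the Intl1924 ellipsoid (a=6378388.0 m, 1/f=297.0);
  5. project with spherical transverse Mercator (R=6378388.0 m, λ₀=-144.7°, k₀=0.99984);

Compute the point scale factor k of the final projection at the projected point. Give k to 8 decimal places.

start: φ=-24.628357°, λ=-148.004715°, h=0.000 m
→ ECEF (a=6378206.400, f=1/294.978698214): X=-4920111.9692, Y=-3073864.2263, Z=-2641556.6352
→ Helmert 7p (PV): X=-4919861.4541, Y=-3073766.9646, Z=-2641827.9554
→ Helmert 7p (PV): X=-4919463.5394, Y=-3073688.9074, Z=-2642369.4370
→ geod (Bowring, a=6378388.000): φ=-24.63644608°, λ=-148.00279007°, h=-452.5361 m
→ into tm (λ₀=-144.7°): φ=-24.63644608°, λ−λ₀=-3.30279007°
scale k = 1.00121382

1.00121382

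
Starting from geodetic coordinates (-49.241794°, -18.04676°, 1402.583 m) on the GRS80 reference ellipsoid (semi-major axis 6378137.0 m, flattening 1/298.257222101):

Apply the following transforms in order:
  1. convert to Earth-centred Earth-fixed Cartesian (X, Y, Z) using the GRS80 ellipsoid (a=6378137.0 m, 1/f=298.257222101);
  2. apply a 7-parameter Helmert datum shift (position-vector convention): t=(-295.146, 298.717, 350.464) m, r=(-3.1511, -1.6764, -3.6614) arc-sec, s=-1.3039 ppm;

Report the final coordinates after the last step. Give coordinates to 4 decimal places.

X=3967439.0227 m, Y=-1292615.8467 m, Z=-4808811.2560 m

start: φ=-49.241794°, λ=-18.046760°, h=1402.583 m
→ ECEF (a=6378137.000, f=1/298.257222101): X=3967723.2036, Y=-1292772.3483, Z=-4809219.9877
→ Helmert 7p (PV): X=3967439.0227, Y=-1292615.8467, Z=-4808811.2560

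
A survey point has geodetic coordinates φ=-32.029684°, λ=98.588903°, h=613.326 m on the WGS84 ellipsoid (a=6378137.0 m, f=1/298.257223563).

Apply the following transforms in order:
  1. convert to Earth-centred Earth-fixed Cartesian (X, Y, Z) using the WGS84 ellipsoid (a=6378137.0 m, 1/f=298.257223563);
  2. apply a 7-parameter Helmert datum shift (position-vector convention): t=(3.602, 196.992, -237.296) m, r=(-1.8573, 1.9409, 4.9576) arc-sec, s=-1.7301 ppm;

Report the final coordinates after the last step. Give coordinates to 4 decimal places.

X=-808528.5775 m, Y=5352268.0385 m, Z=-3363819.7390 m

start: φ=-32.029684°, λ=98.588903°, h=613.326 m
→ ECEF (a=6378137.000, f=1/298.257223563): X=-808373.2892, Y=5352130.0223, Z=-3363547.6760
→ Helmert 7p (PV): X=-808528.5775, Y=5352268.0385, Z=-3363819.7390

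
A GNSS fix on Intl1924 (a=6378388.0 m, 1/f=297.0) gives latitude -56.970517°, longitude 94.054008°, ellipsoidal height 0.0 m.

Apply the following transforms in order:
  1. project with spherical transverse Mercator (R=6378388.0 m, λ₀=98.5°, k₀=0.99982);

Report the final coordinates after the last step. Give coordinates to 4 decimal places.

start: φ=-56.970517°, λ=94.054008°, h=0.000 m
→ tm (R=6378388.0, λ₀=98.5°): E=-269621.3172, N=-6349814.2869

E=-269621.3172 m, N=-6349814.2869 m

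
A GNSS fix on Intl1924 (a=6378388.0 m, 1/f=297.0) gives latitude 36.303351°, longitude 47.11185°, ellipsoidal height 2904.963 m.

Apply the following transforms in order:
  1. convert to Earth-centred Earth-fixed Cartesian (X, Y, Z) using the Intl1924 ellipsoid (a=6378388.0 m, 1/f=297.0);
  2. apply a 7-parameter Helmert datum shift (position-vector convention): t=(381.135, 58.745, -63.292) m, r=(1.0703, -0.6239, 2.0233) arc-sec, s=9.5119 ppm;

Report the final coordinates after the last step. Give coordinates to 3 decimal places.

start: φ=36.303351°, λ=47.111850°, h=2904.963 m
→ ECEF (a=6378388.000, f=1/297.0): X=3504054.8192, Y=3772376.3969, Z=3757150.3940
→ Helmert 7p (PV): X=3504420.9154, Y=3772485.9009, Z=3757153.0135

X=3504420.915 m, Y=3772485.901 m, Z=3757153.014 m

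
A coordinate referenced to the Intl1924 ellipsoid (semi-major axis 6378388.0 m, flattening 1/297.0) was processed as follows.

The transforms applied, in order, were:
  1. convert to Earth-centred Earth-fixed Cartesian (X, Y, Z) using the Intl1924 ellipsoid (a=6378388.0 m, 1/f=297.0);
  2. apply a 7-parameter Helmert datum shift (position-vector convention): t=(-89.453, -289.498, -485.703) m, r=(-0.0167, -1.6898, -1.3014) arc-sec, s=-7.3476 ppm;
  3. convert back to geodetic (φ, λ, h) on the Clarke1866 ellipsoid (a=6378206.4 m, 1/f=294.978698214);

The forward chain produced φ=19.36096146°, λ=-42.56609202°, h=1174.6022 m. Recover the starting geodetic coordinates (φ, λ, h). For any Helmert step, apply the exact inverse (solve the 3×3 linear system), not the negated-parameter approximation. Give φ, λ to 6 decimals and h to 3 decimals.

φ=19.364312°, λ=-42.563016°, h=1062.160 m

start: φ=19.360961°, λ=-42.566092°, h=1174.602 m
→ ECEF (a=6378206.400, f=1/294.978698214): X=4434347.5016, Y=-4072750.9155, Z=2101351.4387
→ Helmert⁻¹: X=4434512.4508, Y=-4072463.5317, Z=2101815.9264
→ geod (Bowring, a=6378388.000): φ=19.36431200°, λ=-42.56301600°, h=1062.1600 m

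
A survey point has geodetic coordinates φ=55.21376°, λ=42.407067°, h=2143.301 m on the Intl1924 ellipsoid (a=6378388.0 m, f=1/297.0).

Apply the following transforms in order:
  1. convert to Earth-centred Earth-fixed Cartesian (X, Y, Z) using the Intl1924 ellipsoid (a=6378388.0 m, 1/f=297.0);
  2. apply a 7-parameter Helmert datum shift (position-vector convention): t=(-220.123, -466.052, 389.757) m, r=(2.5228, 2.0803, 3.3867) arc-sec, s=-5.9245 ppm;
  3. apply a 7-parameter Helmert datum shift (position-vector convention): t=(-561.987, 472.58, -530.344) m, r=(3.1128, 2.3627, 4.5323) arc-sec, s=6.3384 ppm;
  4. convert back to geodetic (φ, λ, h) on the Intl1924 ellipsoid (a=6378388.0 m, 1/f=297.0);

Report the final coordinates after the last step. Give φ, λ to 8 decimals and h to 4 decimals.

φ=55.21741002°, λ=42.41478357°, h=1703.5999 m

start: φ=55.213760°, λ=42.407067°, h=2143.301 m
→ ECEF (a=6378388.000, f=1/297.0): X=2693933.1700, Y=2460508.4159, Z=5216863.4323
→ Helmert 7p (PV): X=2693709.3022, Y=2460008.2121, Z=5217225.2062
→ Helmert 7p (PV): X=2693170.0965, Y=2460476.8393, Z=5216734.2002
→ geod (Bowring, a=6378388.000): φ=55.21741002°, λ=42.41478357°, h=1703.5999 m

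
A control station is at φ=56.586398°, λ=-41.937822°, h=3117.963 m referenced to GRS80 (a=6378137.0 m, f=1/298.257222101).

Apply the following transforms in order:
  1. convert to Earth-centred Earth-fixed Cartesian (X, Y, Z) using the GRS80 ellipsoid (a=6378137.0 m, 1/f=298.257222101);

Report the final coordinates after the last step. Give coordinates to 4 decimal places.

start: φ=56.586398°, λ=-41.937822°, h=3117.963 m
→ ECEF (a=6378137.000, f=1/298.257222101): X=2620092.4981, Y=-2353998.3687, Z=5303279.0073

X=2620092.4981 m, Y=-2353998.3687 m, Z=5303279.0073 m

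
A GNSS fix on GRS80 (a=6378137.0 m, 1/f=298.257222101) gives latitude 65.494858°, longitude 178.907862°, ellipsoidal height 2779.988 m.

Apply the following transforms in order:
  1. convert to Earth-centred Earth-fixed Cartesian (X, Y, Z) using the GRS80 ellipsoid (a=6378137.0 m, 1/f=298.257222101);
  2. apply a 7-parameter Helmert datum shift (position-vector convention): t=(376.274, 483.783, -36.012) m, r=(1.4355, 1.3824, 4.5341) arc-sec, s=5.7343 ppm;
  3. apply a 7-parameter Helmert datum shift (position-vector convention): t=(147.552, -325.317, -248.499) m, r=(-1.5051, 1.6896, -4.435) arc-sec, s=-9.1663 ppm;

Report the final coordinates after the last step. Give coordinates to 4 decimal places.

start: φ=65.494858°, λ=178.907862°, h=2779.988 m
→ ECEF (a=6378137.000, f=1/298.257222101): X=-2653524.2932, Y=50586.0253, Z=5783341.0794
→ Helmert 7p (PV): X=-2653125.5868, Y=50971.5190, Z=5783356.3671
→ Helmert 7p (PV): X=-2652905.2460, Y=50744.9808, Z=5783076.2168

X=-2652905.2460 m, Y=50744.9808 m, Z=5783076.2168 m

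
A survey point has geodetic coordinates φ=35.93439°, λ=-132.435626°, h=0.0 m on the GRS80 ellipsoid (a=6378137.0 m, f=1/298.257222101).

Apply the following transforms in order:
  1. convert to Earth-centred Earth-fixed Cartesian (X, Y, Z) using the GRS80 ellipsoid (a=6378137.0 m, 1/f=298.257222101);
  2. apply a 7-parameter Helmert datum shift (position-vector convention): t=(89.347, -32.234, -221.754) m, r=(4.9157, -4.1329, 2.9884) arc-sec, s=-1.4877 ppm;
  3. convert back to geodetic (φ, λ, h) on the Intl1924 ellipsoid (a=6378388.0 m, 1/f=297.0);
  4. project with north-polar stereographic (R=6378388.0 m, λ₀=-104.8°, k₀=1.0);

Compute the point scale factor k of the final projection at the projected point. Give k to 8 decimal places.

start: φ=35.934390°, λ=-132.435626°, h=0.000 m
→ ECEF (a=6378137.000, f=1/298.257222101): X=-3488701.7536, Y=-3815848.2889, Z=3722299.5994
→ Helmert 7p (PV): X=-3488626.5150, Y=-3816014.1006, Z=3721911.4661
→ geod (Bowring, a=6378388.000): φ=35.93196059°, λ=-132.43377080°, h=-389.3938 m
→ into stereo (λ₀=-104.8°): φ=35.93196059°, λ−λ₀=-27.63377080°
scale k = 1.26037913

1.26037913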